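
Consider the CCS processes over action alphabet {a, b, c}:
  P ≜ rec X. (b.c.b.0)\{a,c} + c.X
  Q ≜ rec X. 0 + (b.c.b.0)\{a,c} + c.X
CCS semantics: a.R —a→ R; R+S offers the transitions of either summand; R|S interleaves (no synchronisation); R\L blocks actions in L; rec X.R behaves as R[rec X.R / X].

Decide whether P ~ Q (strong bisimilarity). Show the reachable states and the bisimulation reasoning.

YES

P's transition system — 2 states:
  p0 = rec X. (b.c.b.0)\{a,c} + c.X | -b-> p1, -c-> p0
  p1 = (c.b.0)\{a,c} | ∅
Q's transition system — 2 states:
  q0 = rec X. 0 + (b.c.b.0)\{a,c} + c.X | -b-> q1, -c-> q0
  q1 = (c.b.0)\{a,c} | ∅
Coarsest stable partition (strong bisimilarity classes):
  B0 = {p0, q0}
  B1 = {p1, q1}
p0 ∈ B0, q0 ∈ B0 → same block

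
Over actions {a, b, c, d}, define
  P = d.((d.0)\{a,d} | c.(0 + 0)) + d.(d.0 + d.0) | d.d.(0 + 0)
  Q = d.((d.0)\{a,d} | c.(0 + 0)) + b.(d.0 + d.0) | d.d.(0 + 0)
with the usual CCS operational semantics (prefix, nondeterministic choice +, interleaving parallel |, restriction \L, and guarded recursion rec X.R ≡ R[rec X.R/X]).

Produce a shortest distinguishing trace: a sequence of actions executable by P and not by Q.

P's transition system — 11 states:
  p0 = d.((d.0)\{a,d} | c.(0 + 0)) + d.(d.0 + d.0) | d.d.(0 + 0) → --d--▸ p1, --d--▸ p2, --d--▸ p3
  p1 = (d.0 + d.0) | d.d.(0 + 0) → --d--▸ p4, --d--▸ p5
  p2 = (d.0)\{a,d} | c.(0 + 0) → --c--▸ p6
  p3 = d.(d.0 + d.0) | d.(0 + 0) → --d--▸ p4, --d--▸ p7
  p4 = (d.0 + d.0) | d.(0 + 0) → --d--▸ p8, --d--▸ p9
  p5 = 0 | d.d.(0 + 0) → --d--▸ p9
  p6 = (d.0)\{a,d} | (0 + 0) → stopped
  p7 = d.(d.0 + d.0) | (0 + 0) → --d--▸ p8
  p8 = (d.0 + d.0) | (0 + 0) → --d--▸ p10
  p9 = 0 | d.(0 + 0) → --d--▸ p10
  p10 = 0 | (0 + 0) → stopped
Q's transition system — 11 states:
  q0 = d.((d.0)\{a,d} | c.(0 + 0)) + b.(d.0 + d.0) | d.d.(0 + 0) → --b--▸ q1, --d--▸ q2, --d--▸ q3
  q1 = (d.0 + d.0) | d.d.(0 + 0) → --d--▸ q4, --d--▸ q5
  q2 = (d.0)\{a,d} | c.(0 + 0) → --c--▸ q6
  q3 = b.(d.0 + d.0) | d.(0 + 0) → --b--▸ q4, --d--▸ q7
  q4 = (d.0 + d.0) | d.(0 + 0) → --d--▸ q8, --d--▸ q9
  q5 = 0 | d.d.(0 + 0) → --d--▸ q9
  q6 = (d.0)\{a,d} | (0 + 0) → stopped
  q7 = b.(d.0 + d.0) | (0 + 0) → --b--▸ q8
  q8 = (d.0 + d.0) | (0 + 0) → --d--▸ q10
  q9 = 0 | d.(0 + 0) → --d--▸ q10
  q10 = 0 | (0 + 0) → stopped
Trace ⟨ddd⟩ through P, begin at {p0}:
  after d @ step 1: {p1, p2, p3}
  after d @ step 2: {p4, p5, p7}
  after d @ step 3: {p8, p9}
  P completes σ.
Trace ⟨ddd⟩ through Q, begin at {q0}:
  after d @ step 1: {q2, q3}
  after d @ step 2: {q7}
  after d @ step 3: ∅ (Q stuck)

ddd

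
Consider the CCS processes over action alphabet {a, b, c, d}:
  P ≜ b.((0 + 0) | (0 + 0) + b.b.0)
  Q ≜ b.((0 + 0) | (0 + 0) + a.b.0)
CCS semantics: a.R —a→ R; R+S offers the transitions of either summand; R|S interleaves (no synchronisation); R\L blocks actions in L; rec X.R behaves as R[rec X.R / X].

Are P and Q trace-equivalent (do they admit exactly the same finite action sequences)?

NO — witness ⟨bb⟩

Reachable graph of P (4 states):
  p0 = b.((0 + 0) | (0 + 0) + b.b.0) | —b→ p1
  p1 = (0 + 0) | (0 + 0) + b.b.0 | —b→ p2
  p2 = b.0 | —b→ p3
  p3 = 0 | (no moves)
Reachable graph of Q (4 states):
  q0 = b.((0 + 0) | (0 + 0) + a.b.0) | —b→ q1
  q1 = (0 + 0) | (0 + 0) + a.b.0 | —a→ q2
  q2 = b.0 | —b→ q3
  q3 = 0 | (no moves)
Trace ⟨bb⟩ through P, begin at {p0}:
  [1] b ⇒ {p1}
  [2] b ⇒ {p2}
  P completes σ.
Trace ⟨bb⟩ through Q, begin at {q0}:
  [1] b ⇒ {q1}
  [2] b ⇒ ∅  — Q cannot continue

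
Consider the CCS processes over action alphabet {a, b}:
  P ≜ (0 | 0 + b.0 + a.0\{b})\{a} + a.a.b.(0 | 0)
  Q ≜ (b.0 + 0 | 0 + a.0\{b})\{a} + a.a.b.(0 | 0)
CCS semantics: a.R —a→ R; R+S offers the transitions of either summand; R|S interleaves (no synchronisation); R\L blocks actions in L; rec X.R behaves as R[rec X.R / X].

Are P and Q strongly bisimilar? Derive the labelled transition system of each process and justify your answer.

P's transition system — 5 states:
  s0 = (0 | 0 + b.0 + a.0\{b})\{a} + a.a.b.(0 | 0) :: ··a··> s1, ··b··> s2
  s1 = a.b.(0 | 0) :: ··a··> s3
  s2 = 0\{a} :: ·
  s3 = b.(0 | 0) :: ··b··> s4
  s4 = 0 | 0 :: ·
Q's transition system — 5 states:
  t0 = (b.0 + 0 | 0 + a.0\{b})\{a} + a.a.b.(0 | 0) :: ··a··> t1, ··b··> t2
  t1 = a.b.(0 | 0) :: ··a··> t3
  t2 = 0\{a} :: ·
  t3 = b.(0 | 0) :: ··b··> t4
  t4 = 0 | 0 :: ·
Partition-refinement fixed point:
  B0 = {s0, t0}
  B1 = {s2, s4, t2, t4}
  B2 = {s1, t1}
  B3 = {s3, t3}
s0 ∈ B0, t0 ∈ B0 → same block

bisimilar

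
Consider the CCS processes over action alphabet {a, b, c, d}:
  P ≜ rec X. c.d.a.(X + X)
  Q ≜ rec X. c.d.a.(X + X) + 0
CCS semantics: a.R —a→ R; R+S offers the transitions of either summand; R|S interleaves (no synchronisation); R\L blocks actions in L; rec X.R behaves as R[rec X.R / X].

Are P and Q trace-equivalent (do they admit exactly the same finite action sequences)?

LTS(P): 4 reachable states
  p0 = rec X. c.d.a.(X + X) | —c→ p1
  p1 = d.a.((rec X. c.d.a.(X + X)) + (rec X. c.d.a.(X + X))) | —d→ p2
  p2 = a.((rec X. c.d.a.(X + X)) + (rec X. c.d.a.(X + X))) | —a→ p3
  p3 = (rec X. c.d.a.(X + X)) + (rec X. c.d.a.(X + X)) | —c→ p1
LTS(Q): 4 reachable states
  q0 = rec X. c.d.a.(X + X) + 0 | —c→ q1
  q1 = d.a.((rec X. c.d.a.(X + X) + 0) + (rec X. c.d.a.(X + X) + 0)) | —d→ q2
  q2 = a.((rec X. c.d.a.(X + X) + 0) + (rec X. c.d.a.(X + X) + 0)) | —a→ q3
  q3 = (rec X. c.d.a.(X + X) + 0) + (rec X. c.d.a.(X + X) + 0) | —c→ q1
Bisimilarity quotient blocks:
  B0 = {p0, p3, q0, q3}
  B1 = {p1, q1}
  B2 = {p2, q2}
p0 ∈ B0, q0 ∈ B0 → same block
Bisimilar ⇒ trace-equivalent.

YES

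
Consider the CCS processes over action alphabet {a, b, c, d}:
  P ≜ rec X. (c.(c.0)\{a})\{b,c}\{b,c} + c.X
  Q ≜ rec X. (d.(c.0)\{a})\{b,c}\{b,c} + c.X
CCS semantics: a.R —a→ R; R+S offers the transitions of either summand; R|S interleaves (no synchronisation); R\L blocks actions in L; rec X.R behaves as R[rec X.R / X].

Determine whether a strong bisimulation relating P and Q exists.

Reachable graph of P (1 states):
  u0 = rec X. (c.(c.0)\{a})\{b,c}\{b,c} + c.X ⊢ --c--▸ u0
Reachable graph of Q (2 states):
  v0 = rec X. (d.(c.0)\{a})\{b,c}\{b,c} + c.X ⊢ --c--▸ v0, --d--▸ v1
  v1 = (c.0)\{a}\{b,c}\{b,c} ⊢ stopped
Coarsest stable partition (strong bisimilarity classes):
  B0 = {u0}
  B1 = {v0}
  B2 = {v1}
u0 ∈ B0, v0 ∈ B1 → different blocks

P ≁ Q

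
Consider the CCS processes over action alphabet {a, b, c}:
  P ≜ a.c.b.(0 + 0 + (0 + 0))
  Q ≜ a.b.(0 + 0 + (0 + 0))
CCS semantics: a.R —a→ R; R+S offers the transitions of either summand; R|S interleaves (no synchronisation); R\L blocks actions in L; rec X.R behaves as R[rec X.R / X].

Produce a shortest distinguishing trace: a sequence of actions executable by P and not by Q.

ac

LTS(P): 4 reachable states
  u0 = a.c.b.(0 + 0 + (0 + 0)) has moves -a-> u1
  u1 = c.b.(0 + 0 + (0 + 0)) has moves -c-> u2
  u2 = b.(0 + 0 + (0 + 0)) has moves -b-> u3
  u3 = 0 + 0 + (0 + 0) has moves (no moves)
LTS(Q): 3 reachable states
  v0 = a.b.(0 + 0 + (0 + 0)) has moves -a-> v1
  v1 = b.(0 + 0 + (0 + 0)) has moves -b-> v2
  v2 = 0 + 0 + (0 + 0) has moves (no moves)
Trace ⟨ac⟩ through P, begin at {u0}:
  [1] a ⇒ {u1}
  [2] c ⇒ {u2}
  ✓ P
Trace ⟨ac⟩ through Q, begin at {v0}:
  [1] a ⇒ {v1}
  [2] c ⇒ no successor for Q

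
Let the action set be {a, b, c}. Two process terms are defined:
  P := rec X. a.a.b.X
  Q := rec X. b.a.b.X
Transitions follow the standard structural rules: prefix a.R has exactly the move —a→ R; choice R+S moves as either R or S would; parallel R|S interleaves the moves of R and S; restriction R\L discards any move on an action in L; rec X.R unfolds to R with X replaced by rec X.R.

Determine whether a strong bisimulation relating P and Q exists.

P's transition system — 3 states:
  s0 = rec X. a.a.b.X → -a-> s1
  s1 = a.b.(rec X. a.a.b.X) → -a-> s2
  s2 = b.(rec X. a.a.b.X) → -b-> s0
Q's transition system — 3 states:
  t0 = rec X. b.a.b.X → -b-> t1
  t1 = a.b.(rec X. b.a.b.X) → -a-> t2
  t2 = b.(rec X. b.a.b.X) → -b-> t0
Bisimilarity quotient blocks:
  B0 = {s0}
  B1 = {s1}
  B2 = {s2}
  B3 = {t0}
  B4 = {t1}
  B5 = {t2}
s0 ∈ B0, t0 ∈ B3 → different blocks

not bisimilar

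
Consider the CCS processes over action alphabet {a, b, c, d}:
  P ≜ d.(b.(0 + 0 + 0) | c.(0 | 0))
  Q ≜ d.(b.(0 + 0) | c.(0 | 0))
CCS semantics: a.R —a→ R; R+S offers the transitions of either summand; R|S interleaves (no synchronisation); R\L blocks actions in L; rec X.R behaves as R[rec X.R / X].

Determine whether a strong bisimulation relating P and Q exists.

Reachable graph of P (5 states):
  u0 = d.(b.(0 + 0 + 0) | c.(0 | 0)) | —d→ u1
  u1 = b.(0 + 0 + 0) | c.(0 | 0) | —b→ u2, —c→ u3
  u2 = (0 + 0 + 0) | c.(0 | 0) | —c→ u4
  u3 = b.(0 + 0 + 0) | (0 | 0) | —b→ u4
  u4 = (0 + 0 + 0) | (0 | 0) | deadlocked
Reachable graph of Q (5 states):
  v0 = d.(b.(0 + 0) | c.(0 | 0)) | —d→ v1
  v1 = b.(0 + 0) | c.(0 | 0) | —b→ v2, —c→ v3
  v2 = (0 + 0) | c.(0 | 0) | —c→ v4
  v3 = b.(0 + 0) | (0 | 0) | —b→ v4
  v4 = (0 + 0) | (0 | 0) | deadlocked
Partition-refinement fixed point:
  B0 = {u0, v0}
  B1 = {u1, v1}
  B2 = {u2, v2}
  B3 = {u4, v4}
  B4 = {u3, v3}
u0 ∈ B0, v0 ∈ B0 → same block

P ~ Q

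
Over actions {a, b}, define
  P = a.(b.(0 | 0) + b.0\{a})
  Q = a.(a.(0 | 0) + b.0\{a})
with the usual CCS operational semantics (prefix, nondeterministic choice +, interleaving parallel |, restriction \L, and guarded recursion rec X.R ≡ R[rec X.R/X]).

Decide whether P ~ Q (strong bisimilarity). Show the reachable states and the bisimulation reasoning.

Reachable graph of P (4 states):
  m0 = a.(b.(0 | 0) + b.0\{a}) → ··a··> m1
  m1 = b.(0 | 0) + b.0\{a} → ··b··> m2, ··b··> m3
  m2 = 0 | 0 → ∅
  m3 = 0\{a} → ∅
Reachable graph of Q (4 states):
  n0 = a.(a.(0 | 0) + b.0\{a}) → ··a··> n1
  n1 = a.(0 | 0) + b.0\{a} → ··a··> n2, ··b··> n3
  n2 = 0 | 0 → ∅
  n3 = 0\{a} → ∅
Partition-refinement fixed point:
  B0 = {m0}
  B1 = {m1}
  B2 = {m2, m3, n2, n3}
  B3 = {n0}
  B4 = {n1}
m0 ∈ B0, n0 ∈ B3 → different blocks

not bisimilar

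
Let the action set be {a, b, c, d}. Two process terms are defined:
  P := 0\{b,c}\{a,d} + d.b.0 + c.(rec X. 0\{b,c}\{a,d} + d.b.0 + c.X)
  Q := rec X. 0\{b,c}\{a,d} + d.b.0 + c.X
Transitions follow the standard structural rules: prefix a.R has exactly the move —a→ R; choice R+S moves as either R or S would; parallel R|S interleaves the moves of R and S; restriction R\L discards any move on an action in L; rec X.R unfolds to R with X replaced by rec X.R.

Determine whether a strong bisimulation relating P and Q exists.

LTS(P): 4 reachable states
  u0 = 0\{b,c}\{a,d} + d.b.0 + c.(rec X. 0\{b,c}\{a,d} + d.b.0 + c.X) ⊢ --c--▸ u1, --d--▸ u2
  u1 = rec X. 0\{b,c}\{a,d} + d.b.0 + c.X ⊢ --c--▸ u1, --d--▸ u2
  u2 = b.0 ⊢ --b--▸ u3
  u3 = 0 ⊢ ∅
LTS(Q): 3 reachable states
  v0 = rec X. 0\{b,c}\{a,d} + d.b.0 + c.X ⊢ --c--▸ v0, --d--▸ v1
  v1 = b.0 ⊢ --b--▸ v2
  v2 = 0 ⊢ ∅
Coarsest stable partition (strong bisimilarity classes):
  B0 = {u0, u1, v0}
  B1 = {u2, v1}
  B2 = {u3, v2}
u0 ∈ B0, v0 ∈ B0 → same block

YES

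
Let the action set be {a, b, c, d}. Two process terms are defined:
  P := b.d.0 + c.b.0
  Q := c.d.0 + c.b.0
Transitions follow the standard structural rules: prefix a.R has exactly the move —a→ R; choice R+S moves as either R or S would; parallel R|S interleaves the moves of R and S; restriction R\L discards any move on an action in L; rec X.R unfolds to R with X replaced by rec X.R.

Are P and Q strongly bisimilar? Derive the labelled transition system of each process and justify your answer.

Reachable graph of P (4 states):
  s0 = b.d.0 + c.b.0 → =b=> s1, =c=> s2
  s1 = d.0 → =d=> s3
  s2 = b.0 → =b=> s3
  s3 = 0 → ∅
Reachable graph of Q (4 states):
  t0 = c.d.0 + c.b.0 → =c=> t1, =c=> t2
  t1 = b.0 → =b=> t3
  t2 = d.0 → =d=> t3
  t3 = 0 → ∅
Bisimilarity quotient blocks:
  B0 = {s0}
  B1 = {s1, t2}
  B2 = {s3, t3}
  B3 = {s2, t1}
  B4 = {t0}
s0 ∈ B0, t0 ∈ B4 → different blocks

not bisimilar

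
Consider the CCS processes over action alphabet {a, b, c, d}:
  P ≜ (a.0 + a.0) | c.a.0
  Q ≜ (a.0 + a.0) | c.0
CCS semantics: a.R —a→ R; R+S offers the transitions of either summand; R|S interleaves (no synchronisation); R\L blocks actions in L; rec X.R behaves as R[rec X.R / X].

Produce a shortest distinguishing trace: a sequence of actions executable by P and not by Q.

LTS(P): 6 reachable states
  s0 = (a.0 + a.0) | c.a.0 ⊢ -a-> s1, -c-> s2
  s1 = 0 | c.a.0 ⊢ -c-> s3
  s2 = (a.0 + a.0) | a.0 ⊢ -a-> s3, -a-> s4
  s3 = 0 | a.0 ⊢ -a-> s5
  s4 = (a.0 + a.0) | 0 ⊢ -a-> s5
  s5 = 0 | 0 ⊢ (no moves)
LTS(Q): 4 reachable states
  t0 = (a.0 + a.0) | c.0 ⊢ -a-> t1, -c-> t2
  t1 = 0 | c.0 ⊢ -c-> t3
  t2 = (a.0 + a.0) | 0 ⊢ -a-> t3
  t3 = 0 | 0 ⊢ (no moves)
Trace ⟨aca⟩ through P, begin at {s0}:
  step 1 (a): {s1}
  step 2 (c): {s3}
  step 3 (a): {s5}
  P completes σ.
Trace ⟨aca⟩ through Q, begin at {t0}:
  step 1 (a): {t1}
  step 2 (c): {t3}
  step 3 (a): ∅  — Q cannot continue

aca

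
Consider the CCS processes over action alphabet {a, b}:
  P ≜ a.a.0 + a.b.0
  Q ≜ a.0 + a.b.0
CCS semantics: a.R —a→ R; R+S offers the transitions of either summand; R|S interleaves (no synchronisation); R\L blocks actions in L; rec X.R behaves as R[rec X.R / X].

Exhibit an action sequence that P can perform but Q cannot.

LTS(P): 4 reachable states
  s0 = a.a.0 + a.b.0 → ··a··> s1, ··a··> s2
  s1 = a.0 → ··a··> s3
  s2 = b.0 → ··b··> s3
  s3 = 0 → ∅
LTS(Q): 3 reachable states
  t0 = a.0 + a.b.0 → ··a··> t1, ··a··> t2
  t1 = 0 → ∅
  t2 = b.0 → ··b··> t1
Run σ = ⟨aa⟩ on P: start {s0}
  after a @ step 1: {s1, s2}
  after a @ step 2: {s3}
  ✓ P
Run σ = ⟨aa⟩ on Q: start {t0}
  after a @ step 1: {t1, t2}
  after a @ step 2: no successor for Q

aa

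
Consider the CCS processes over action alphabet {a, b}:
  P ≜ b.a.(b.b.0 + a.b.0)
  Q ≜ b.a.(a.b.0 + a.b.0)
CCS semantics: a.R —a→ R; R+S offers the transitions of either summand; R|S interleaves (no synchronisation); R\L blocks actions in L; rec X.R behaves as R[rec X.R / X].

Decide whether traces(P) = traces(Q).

LTS(P): 5 reachable states
  m0 = b.a.(b.b.0 + a.b.0) ⊢ --b--▸ m1
  m1 = a.(b.b.0 + a.b.0) ⊢ --a--▸ m2
  m2 = b.b.0 + a.b.0 ⊢ --a--▸ m3, --b--▸ m3
  m3 = b.0 ⊢ --b--▸ m4
  m4 = 0 ⊢ (no moves)
LTS(Q): 5 reachable states
  n0 = b.a.(a.b.0 + a.b.0) ⊢ --b--▸ n1
  n1 = a.(a.b.0 + a.b.0) ⊢ --a--▸ n2
  n2 = a.b.0 + a.b.0 ⊢ --a--▸ n3
  n3 = b.0 ⊢ --b--▸ n4
  n4 = 0 ⊢ (no moves)
Executing bab from P (initial set {m0}):
  [1] b ⇒ {m1}
  [2] a ⇒ {m2}
  [3] b ⇒ {m3}
  ✓ P
Executing bab from Q (initial set {n0}):
  [1] b ⇒ {n1}
  [2] a ⇒ {n2}
  [3] b ⇒ no successor for Q

NO — witness ⟨bab⟩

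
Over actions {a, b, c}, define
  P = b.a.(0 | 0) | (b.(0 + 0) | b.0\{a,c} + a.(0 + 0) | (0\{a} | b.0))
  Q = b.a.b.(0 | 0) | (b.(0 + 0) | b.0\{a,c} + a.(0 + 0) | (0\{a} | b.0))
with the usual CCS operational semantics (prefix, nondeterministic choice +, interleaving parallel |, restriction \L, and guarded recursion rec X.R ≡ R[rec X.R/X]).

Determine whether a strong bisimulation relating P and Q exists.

Reachable graph of P (21 states):
  m0 = b.a.(0 | 0) | (b.(0 + 0) | b.0\{a,c} + a.(0 + 0) | (0\{a} | b.0)) | ··a··> m1, ··b··> m2, ··b··> m3, ··b··> m4, ··b··> m5
  m1 = b.a.(0 | 0) | ((0 + 0) | (0\{a} | b.0)) | ··b··> m6, ··b··> m7
  m2 = a.(0 | 0) | (b.(0 + 0) | b.0\{a,c} + a.(0 + 0) | (0\{a} | b.0)) | ··a··> m6, ··a··> m8, ··b··> m10, ··b··> m11, ··b··> m9
  m3 = b.a.(0 | 0) | ((0 + 0) | b.0\{a,c}) | ··b··> m12, ··b··> m9
  m4 = b.a.(0 | 0) | (a.(0 + 0) | (0\{a} | 0)) | ··a··> m7, ··b··> m10
  m5 = b.a.(0 | 0) | (b.(0 + 0) | 0\{a,c}) | ··b··> m11, ··b··> m12
  m6 = a.(0 | 0) | ((0 + 0) | (0\{a} | b.0)) | ··a··> m13, ··b··> m14
  m7 = b.a.(0 | 0) | ((0 + 0) | (0\{a} | 0)) | ··b··> m14
  m8 = 0 | 0 | (b.(0 + 0) | b.0\{a,c} + a.(0 + 0) | (0\{a} | b.0)) | ··a··> m13, ··b··> m15, ··b··> m16, ··b··> m17
  m9 = a.(0 | 0) | ((0 + 0) | b.0\{a,c}) | ··a··> m15, ··b··> m18
  m10 = a.(0 | 0) | (a.(0 + 0) | (0\{a} | 0)) | ··a··> m14, ··a··> m16
  m11 = a.(0 | 0) | (b.(0 + 0) | 0\{a,c}) | ··a··> m17, ··b··> m18
  m12 = b.a.(0 | 0) | ((0 + 0) | 0\{a,c}) | ··b··> m18
  m13 = 0 | 0 | ((0 + 0) | (0\{a} | b.0)) | ··b··> m19
  m14 = a.(0 | 0) | ((0 + 0) | (0\{a} | 0)) | ··a··> m19
  m15 = 0 | 0 | ((0 + 0) | b.0\{a,c}) | ··b··> m20
  m16 = 0 | 0 | (a.(0 + 0) | (0\{a} | 0)) | ··a··> m19
  m17 = 0 | 0 | (b.(0 + 0) | 0\{a,c}) | ··b··> m20
  m18 = a.(0 | 0) | ((0 + 0) | 0\{a,c}) | ··a··> m20
  m19 = 0 | 0 | ((0 + 0) | (0\{a} | 0)) | ∅
  m20 = 0 | 0 | ((0 + 0) | 0\{a,c}) | ∅
Reachable graph of Q (28 states):
  n0 = b.a.b.(0 | 0) | (b.(0 + 0) | b.0\{a,c} + a.(0 + 0) | (0\{a} | b.0)) | ··a··> n1, ··b··> n2, ··b··> n3, ··b··> n4, ··b··> n5
  n1 = b.a.b.(0 | 0) | ((0 + 0) | (0\{a} | b.0)) | ··b··> n6, ··b··> n7
  n2 = a.b.(0 | 0) | (b.(0 + 0) | b.0\{a,c} + a.(0 + 0) | (0\{a} | b.0)) | ··a··> n6, ··a··> n8, ··b··> n10, ··b··> n11, ··b··> n9
  n3 = b.a.b.(0 | 0) | ((0 + 0) | b.0\{a,c}) | ··b··> n12, ··b··> n9
  n4 = b.a.b.(0 | 0) | (a.(0 + 0) | (0\{a} | 0)) | ··a··> n7, ··b··> n10
  n5 = b.a.b.(0 | 0) | (b.(0 + 0) | 0\{a,c}) | ··b··> n11, ··b··> n12
  n6 = a.b.(0 | 0) | ((0 + 0) | (0\{a} | b.0)) | ··a··> n13, ··b··> n14
  n7 = b.a.b.(0 | 0) | ((0 + 0) | (0\{a} | 0)) | ··b··> n14
  n8 = b.(0 | 0) | (b.(0 + 0) | b.0\{a,c} + a.(0 + 0) | (0\{a} | b.0)) | ··a··> n13, ··b··> n15, ··b··> n16, ··b··> n17, ··b··> n18
  n9 = a.b.(0 | 0) | ((0 + 0) | b.0\{a,c}) | ··a··> n16, ··b··> n19
  n10 = a.b.(0 | 0) | (a.(0 + 0) | (0\{a} | 0)) | ··a··> n14, ··a··> n17
  n11 = a.b.(0 | 0) | (b.(0 + 0) | 0\{a,c}) | ··a··> n18, ··b··> n19
  n12 = b.a.b.(0 | 0) | ((0 + 0) | 0\{a,c}) | ··b··> n19
  n13 = b.(0 | 0) | ((0 + 0) | (0\{a} | b.0)) | ··b··> n20, ··b··> n21
  n14 = a.b.(0 | 0) | ((0 + 0) | (0\{a} | 0)) | ··a··> n21
  n15 = 0 | 0 | (b.(0 + 0) | b.0\{a,c} + a.(0 + 0) | (0\{a} | b.0)) | ··a··> n20, ··b··> n22, ··b··> n23, ··b··> n24
  n16 = b.(0 | 0) | ((0 + 0) | b.0\{a,c}) | ··b··> n22, ··b··> n25
  n17 = b.(0 | 0) | (a.(0 + 0) | (0\{a} | 0)) | ··a··> n21, ··b··> n23
  n18 = b.(0 | 0) | (b.(0 + 0) | 0\{a,c}) | ··b··> n24, ··b··> n25
  n19 = a.b.(0 | 0) | ((0 + 0) | 0\{a,c}) | ··a··> n25
  n20 = 0 | 0 | ((0 + 0) | (0\{a} | b.0)) | ··b··> n26
  n21 = b.(0 | 0) | ((0 + 0) | (0\{a} | 0)) | ··b··> n26
  n22 = 0 | 0 | ((0 + 0) | b.0\{a,c}) | ··b··> n27
  n23 = 0 | 0 | (a.(0 + 0) | (0\{a} | 0)) | ··a··> n26
  n24 = 0 | 0 | (b.(0 + 0) | 0\{a,c}) | ··b··> n27
  n25 = b.(0 | 0) | ((0 + 0) | 0\{a,c}) | ··b··> n27
  n26 = 0 | 0 | ((0 + 0) | (0\{a} | 0)) | ∅
  n27 = 0 | 0 | ((0 + 0) | 0\{a,c}) | ∅
Coarsest stable partition (strong bisimilarity classes):
  B0 = {m0}
  B1 = {m1, m3, m5}
  B2 = {m12, m7}
  B3 = {m14, m16, m18, n23}
  B4 = {m19, m20, n26, n27}
  B5 = {m11, m6, m9, n17}
  B6 = {m13, m15, m17, n20, n21, n22, n24, n25}
  B7 = {m2}
  B8 = {m8, n15}
  B9 = {m10}
  B10 = {m4}
  B11 = {n0}
  B12 = {n2}
  B13 = {n11, n6, n9}
  B14 = {n14, n19}
  B15 = {n13, n16, n18}
  B16 = {n10}
  B17 = {n8}
  B18 = {n4}
  B19 = {n12, n7}
  B20 = {n1, n3, n5}
m0 ∈ B0, n0 ∈ B11 → different blocks

not bisimilar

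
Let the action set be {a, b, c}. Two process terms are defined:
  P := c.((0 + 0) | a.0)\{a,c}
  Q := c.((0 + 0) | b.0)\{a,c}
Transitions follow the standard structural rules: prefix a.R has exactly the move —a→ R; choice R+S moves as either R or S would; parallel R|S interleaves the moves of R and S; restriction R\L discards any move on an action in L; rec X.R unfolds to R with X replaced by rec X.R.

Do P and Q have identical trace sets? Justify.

Reachable graph of P (2 states):
  p0 = c.((0 + 0) | a.0)\{a,c} ⊢ -c-> p1
  p1 = ((0 + 0) | a.0)\{a,c} ⊢ ·
Reachable graph of Q (3 states):
  q0 = c.((0 + 0) | b.0)\{a,c} ⊢ -c-> q1
  q1 = ((0 + 0) | b.0)\{a,c} ⊢ -b-> q2
  q2 = ((0 + 0) | 0)\{a,c} ⊢ ·
Executing cb from Q (initial set {q0}):
  [1] c ⇒ {q1}
  [2] b ⇒ {q2}
  ✓ Q
Executing cb from P (initial set {p0}):
  [1] c ⇒ {p1}
  [2] b ⇒ ∅ (P stuck)

traces(P) ≠ traces(Q) — witness ⟨cb⟩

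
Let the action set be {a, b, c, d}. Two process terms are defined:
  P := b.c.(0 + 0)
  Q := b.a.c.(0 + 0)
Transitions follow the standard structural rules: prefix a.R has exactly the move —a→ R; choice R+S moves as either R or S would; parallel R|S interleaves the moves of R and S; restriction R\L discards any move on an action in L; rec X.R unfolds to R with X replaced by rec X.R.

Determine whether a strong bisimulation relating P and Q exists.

P's transition system — 3 states:
  m0 = b.c.(0 + 0) → =b=> m1
  m1 = c.(0 + 0) → =c=> m2
  m2 = 0 + 0 → deadlocked
Q's transition system — 4 states:
  n0 = b.a.c.(0 + 0) → =b=> n1
  n1 = a.c.(0 + 0) → =a=> n2
  n2 = c.(0 + 0) → =c=> n3
  n3 = 0 + 0 → deadlocked
Bisimilarity quotient blocks:
  B0 = {m0}
  B1 = {m1, n2}
  B2 = {m2, n3}
  B3 = {n0}
  B4 = {n1}
m0 ∈ B0, n0 ∈ B3 → different blocks

P ≁ Q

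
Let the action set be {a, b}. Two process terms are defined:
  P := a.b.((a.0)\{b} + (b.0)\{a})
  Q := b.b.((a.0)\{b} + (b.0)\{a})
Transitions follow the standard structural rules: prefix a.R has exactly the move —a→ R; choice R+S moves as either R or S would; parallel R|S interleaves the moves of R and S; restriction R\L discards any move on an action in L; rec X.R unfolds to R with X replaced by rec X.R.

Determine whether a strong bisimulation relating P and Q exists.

NO

LTS(P): 5 reachable states
  u0 = a.b.((a.0)\{b} + (b.0)\{a}) :: ··a··> u1
  u1 = b.((a.0)\{b} + (b.0)\{a}) :: ··b··> u2
  u2 = (a.0)\{b} + (b.0)\{a} :: ··a··> u3, ··b··> u4
  u3 = 0\{b} :: stopped
  u4 = 0\{a} :: stopped
LTS(Q): 5 reachable states
  v0 = b.b.((a.0)\{b} + (b.0)\{a}) :: ··b··> v1
  v1 = b.((a.0)\{b} + (b.0)\{a}) :: ··b··> v2
  v2 = (a.0)\{b} + (b.0)\{a} :: ··a··> v3, ··b··> v4
  v3 = 0\{b} :: stopped
  v4 = 0\{a} :: stopped
Coarsest stable partition (strong bisimilarity classes):
  B0 = {u0}
  B1 = {u1, v1}
  B2 = {u2, v2}
  B3 = {u3, u4, v3, v4}
  B4 = {v0}
u0 ∈ B0, v0 ∈ B4 → different blocks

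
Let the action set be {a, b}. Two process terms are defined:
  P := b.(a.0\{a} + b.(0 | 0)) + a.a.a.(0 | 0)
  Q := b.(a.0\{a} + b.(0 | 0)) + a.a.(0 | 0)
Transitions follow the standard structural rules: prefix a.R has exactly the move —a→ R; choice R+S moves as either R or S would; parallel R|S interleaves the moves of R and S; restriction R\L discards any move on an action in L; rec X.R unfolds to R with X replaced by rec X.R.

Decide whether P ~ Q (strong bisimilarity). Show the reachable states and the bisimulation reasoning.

P ≁ Q

LTS(P): 6 reachable states
  s0 = b.(a.0\{a} + b.(0 | 0)) + a.a.a.(0 | 0) → -a-> s1, -b-> s2
  s1 = a.a.(0 | 0) → -a-> s3
  s2 = a.0\{a} + b.(0 | 0) → -a-> s4, -b-> s5
  s3 = a.(0 | 0) → -a-> s5
  s4 = 0\{a} → ·
  s5 = 0 | 0 → ·
LTS(Q): 5 reachable states
  t0 = b.(a.0\{a} + b.(0 | 0)) + a.a.(0 | 0) → -a-> t1, -b-> t2
  t1 = a.(0 | 0) → -a-> t3
  t2 = a.0\{a} + b.(0 | 0) → -a-> t4, -b-> t3
  t3 = 0 | 0 → ·
  t4 = 0\{a} → ·
Bisimilarity quotient blocks:
  B0 = {s0}
  B1 = {s1}
  B2 = {s3, t1}
  B3 = {s4, s5, t3, t4}
  B4 = {s2, t2}
  B5 = {t0}
s0 ∈ B0, t0 ∈ B5 → different blocks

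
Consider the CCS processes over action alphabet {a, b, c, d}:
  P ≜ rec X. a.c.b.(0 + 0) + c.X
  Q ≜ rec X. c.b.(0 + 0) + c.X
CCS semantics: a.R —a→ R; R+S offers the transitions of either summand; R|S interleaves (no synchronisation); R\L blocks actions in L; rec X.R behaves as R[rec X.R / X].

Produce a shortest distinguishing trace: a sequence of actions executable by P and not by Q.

a

P's transition system — 4 states:
  p0 = rec X. a.c.b.(0 + 0) + c.X ⊢ —a→ p1, —c→ p0
  p1 = c.b.(0 + 0) ⊢ —c→ p2
  p2 = b.(0 + 0) ⊢ —b→ p3
  p3 = 0 + 0 ⊢ ∅
Q's transition system — 3 states:
  q0 = rec X. c.b.(0 + 0) + c.X ⊢ —c→ q0, —c→ q1
  q1 = b.(0 + 0) ⊢ —b→ q2
  q2 = 0 + 0 ⊢ ∅
Trace ⟨a⟩ through P, begin at {p0}:
  [1] a ⇒ {p1}
  ✓ P
Trace ⟨a⟩ through Q, begin at {q0}:
  [1] a ⇒ ∅ (Q stuck)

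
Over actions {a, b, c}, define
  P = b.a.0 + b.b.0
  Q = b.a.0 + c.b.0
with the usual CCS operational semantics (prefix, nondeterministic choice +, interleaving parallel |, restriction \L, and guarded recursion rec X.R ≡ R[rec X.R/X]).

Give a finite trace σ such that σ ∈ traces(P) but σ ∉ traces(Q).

bb

P's transition system — 4 states:
  p0 = b.a.0 + b.b.0 | —b→ p1, —b→ p2
  p1 = a.0 | —a→ p3
  p2 = b.0 | —b→ p3
  p3 = 0 | deadlocked
Q's transition system — 4 states:
  q0 = b.a.0 + c.b.0 | —b→ q1, —c→ q2
  q1 = a.0 | —a→ q3
  q2 = b.0 | —b→ q3
  q3 = 0 | deadlocked
Run σ = ⟨bb⟩ on P: start {p0}
  [1] b ⇒ {p1, p2}
  [2] b ⇒ {p3}
  — P admits the full trace.
Run σ = ⟨bb⟩ on Q: start {q0}
  [1] b ⇒ {q1}
  [2] b ⇒ ∅  — Q cannot continue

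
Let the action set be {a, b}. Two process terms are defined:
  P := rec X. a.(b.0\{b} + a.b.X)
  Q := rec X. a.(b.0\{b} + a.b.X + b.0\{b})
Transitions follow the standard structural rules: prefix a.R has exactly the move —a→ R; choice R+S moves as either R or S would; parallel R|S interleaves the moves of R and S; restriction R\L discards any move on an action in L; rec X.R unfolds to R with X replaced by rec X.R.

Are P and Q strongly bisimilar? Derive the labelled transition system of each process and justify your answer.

YES

Reachable graph of P (4 states):
  p0 = rec X. a.(b.0\{b} + a.b.X) → —a→ p1
  p1 = b.0\{b} + a.b.(rec X. a.(b.0\{b} + a.b.X)) → —a→ p2, —b→ p3
  p2 = b.(rec X. a.(b.0\{b} + a.b.X)) → —b→ p0
  p3 = 0\{b} → (no moves)
Reachable graph of Q (4 states):
  q0 = rec X. a.(b.0\{b} + a.b.X + b.0\{b}) → —a→ q1
  q1 = b.0\{b} + a.b.(rec X. a.(b.0\{b} + a.b.X + b.0\{b})) + b.0\{b} → —a→ q2, —b→ q3
  q2 = b.(rec X. a.(b.0\{b} + a.b.X + b.0\{b})) → —b→ q0
  q3 = 0\{b} → (no moves)
Partition-refinement fixed point:
  B0 = {p0, q0}
  B1 = {p1, q1}
  B2 = {p3, q3}
  B3 = {p2, q2}
p0 ∈ B0, q0 ∈ B0 → same block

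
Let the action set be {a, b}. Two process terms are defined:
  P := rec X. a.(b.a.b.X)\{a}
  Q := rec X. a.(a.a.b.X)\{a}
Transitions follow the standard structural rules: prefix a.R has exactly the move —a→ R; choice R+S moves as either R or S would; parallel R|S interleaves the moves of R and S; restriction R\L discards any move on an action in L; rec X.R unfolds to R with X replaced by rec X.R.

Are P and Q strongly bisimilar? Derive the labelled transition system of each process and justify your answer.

NO

Reachable graph of P (3 states):
  p0 = rec X. a.(b.a.b.X)\{a} ⊢ =a=> p1
  p1 = (b.a.b.(rec X. a.(b.a.b.X)\{a}))\{a} ⊢ =b=> p2
  p2 = (a.b.(rec X. a.(b.a.b.X)\{a}))\{a} ⊢ ·
Reachable graph of Q (2 states):
  q0 = rec X. a.(a.a.b.X)\{a} ⊢ =a=> q1
  q1 = (a.a.b.(rec X. a.(a.a.b.X)\{a}))\{a} ⊢ ·
Bisimilarity quotient blocks:
  B0 = {p0}
  B1 = {p1}
  B2 = {p2, q1}
  B3 = {q0}
p0 ∈ B0, q0 ∈ B3 → different blocks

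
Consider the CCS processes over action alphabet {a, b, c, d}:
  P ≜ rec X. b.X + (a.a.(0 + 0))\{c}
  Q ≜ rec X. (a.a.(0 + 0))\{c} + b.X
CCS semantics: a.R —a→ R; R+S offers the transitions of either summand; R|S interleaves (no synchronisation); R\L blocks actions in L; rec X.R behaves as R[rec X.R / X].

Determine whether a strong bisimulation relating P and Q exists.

Reachable graph of P (3 states):
  u0 = rec X. b.X + (a.a.(0 + 0))\{c} has moves =a=> u1, =b=> u0
  u1 = (a.(0 + 0))\{c} has moves =a=> u2
  u2 = (0 + 0)\{c} has moves ∅
Reachable graph of Q (3 states):
  v0 = rec X. (a.a.(0 + 0))\{c} + b.X has moves =a=> v1, =b=> v0
  v1 = (a.(0 + 0))\{c} has moves =a=> v2
  v2 = (0 + 0)\{c} has moves ∅
Partition-refinement fixed point:
  B0 = {u0, v0}
  B1 = {u1, v1}
  B2 = {u2, v2}
u0 ∈ B0, v0 ∈ B0 → same block

YES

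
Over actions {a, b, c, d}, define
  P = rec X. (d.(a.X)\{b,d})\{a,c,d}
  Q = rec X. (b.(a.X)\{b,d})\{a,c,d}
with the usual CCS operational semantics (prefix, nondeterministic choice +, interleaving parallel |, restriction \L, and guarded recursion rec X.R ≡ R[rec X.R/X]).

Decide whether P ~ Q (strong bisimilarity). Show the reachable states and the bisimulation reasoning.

not bisimilar

P's transition system — 1 states:
  s0 = rec X. (d.(a.X)\{b,d})\{a,c,d} ⊢ ∅
Q's transition system — 2 states:
  t0 = rec X. (b.(a.X)\{b,d})\{a,c,d} ⊢ -b-> t1
  t1 = (a.(rec X. (b.(a.X)\{b,d})\{a,c,d}))\{b,d}\{a,c,d} ⊢ ∅
Partition-refinement fixed point:
  B0 = {s0, t1}
  B1 = {t0}
s0 ∈ B0, t0 ∈ B1 → different blocks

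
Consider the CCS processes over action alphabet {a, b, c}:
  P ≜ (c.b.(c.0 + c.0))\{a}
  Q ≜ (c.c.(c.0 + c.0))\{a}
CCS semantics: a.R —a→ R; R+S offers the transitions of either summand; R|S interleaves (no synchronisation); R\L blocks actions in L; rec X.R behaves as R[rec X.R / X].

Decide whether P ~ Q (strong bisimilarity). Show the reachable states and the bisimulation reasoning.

P's transition system — 4 states:
  u0 = (c.b.(c.0 + c.0))\{a} has moves ··c··> u1
  u1 = (b.(c.0 + c.0))\{a} has moves ··b··> u2
  u2 = (c.0 + c.0)\{a} has moves ··c··> u3
  u3 = 0\{a} has moves ·
Q's transition system — 4 states:
  v0 = (c.c.(c.0 + c.0))\{a} has moves ··c··> v1
  v1 = (c.(c.0 + c.0))\{a} has moves ··c··> v2
  v2 = (c.0 + c.0)\{a} has moves ··c··> v3
  v3 = 0\{a} has moves ·
Partition-refinement fixed point:
  B0 = {u0}
  B1 = {u1}
  B2 = {u2, v2}
  B3 = {u3, v3}
  B4 = {v0}
  B5 = {v1}
u0 ∈ B0, v0 ∈ B4 → different blocks

P ≁ Q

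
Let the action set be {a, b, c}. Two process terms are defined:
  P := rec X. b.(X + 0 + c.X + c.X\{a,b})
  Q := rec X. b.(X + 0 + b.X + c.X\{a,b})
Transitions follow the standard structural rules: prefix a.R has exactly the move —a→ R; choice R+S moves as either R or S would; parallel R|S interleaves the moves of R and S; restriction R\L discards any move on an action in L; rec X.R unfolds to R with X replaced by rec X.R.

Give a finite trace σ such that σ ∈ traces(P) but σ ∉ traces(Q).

bcb

LTS(P): 3 reachable states
  u0 = rec X. b.(X + 0 + c.X + c.X\{a,b}) ⊢ ··b··> u1
  u1 = (rec X. b.(X + 0 + c.X + c.X\{a,b})) + 0 + c.(rec X. b.(X + 0 + c.X + c.X\{a,b})) + c.(rec X. b.(X + 0 + c.X + c.X\{a,b}))\{a,b} ⊢ ··b··> u1, ··c··> u0, ··c··> u2
  u2 = (rec X. b.(X + 0 + c.X + c.X\{a,b}))\{a,b} ⊢ ·
LTS(Q): 3 reachable states
  v0 = rec X. b.(X + 0 + b.X + c.X\{a,b}) ⊢ ··b··> v1
  v1 = (rec X. b.(X + 0 + b.X + c.X\{a,b})) + 0 + b.(rec X. b.(X + 0 + b.X + c.X\{a,b})) + c.(rec X. b.(X + 0 + b.X + c.X\{a,b}))\{a,b} ⊢ ··b··> v0, ··b··> v1, ··c··> v2
  v2 = (rec X. b.(X + 0 + b.X + c.X\{a,b}))\{a,b} ⊢ ·
Run σ = ⟨bcb⟩ on P: start {u0}
  after b @ step 1: {u1}
  after c @ step 2: {u0, u2}
  after b @ step 3: {u1}
  P completes σ.
Run σ = ⟨bcb⟩ on Q: start {v0}
  after b @ step 1: {v1}
  after c @ step 2: {v2}
  after b @ step 3: no successor for Q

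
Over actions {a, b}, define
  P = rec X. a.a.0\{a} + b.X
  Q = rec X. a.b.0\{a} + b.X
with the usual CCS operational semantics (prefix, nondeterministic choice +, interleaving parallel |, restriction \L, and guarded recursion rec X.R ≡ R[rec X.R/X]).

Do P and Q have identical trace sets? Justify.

LTS(P): 3 reachable states
  s0 = rec X. a.a.0\{a} + b.X | --a--▸ s1, --b--▸ s0
  s1 = a.0\{a} | --a--▸ s2
  s2 = 0\{a} | stopped
LTS(Q): 3 reachable states
  t0 = rec X. a.b.0\{a} + b.X | --a--▸ t1, --b--▸ t0
  t1 = b.0\{a} | --b--▸ t2
  t2 = 0\{a} | stopped
Run σ = ⟨aa⟩ on P: start {s0}
  after a @ step 1: {s1}
  after a @ step 2: {s2}
  P completes σ.
Run σ = ⟨aa⟩ on Q: start {t0}
  after a @ step 1: {t1}
  after a @ step 2: ∅ (Q stuck)

traces(P) ≠ traces(Q) — witness ⟨aa⟩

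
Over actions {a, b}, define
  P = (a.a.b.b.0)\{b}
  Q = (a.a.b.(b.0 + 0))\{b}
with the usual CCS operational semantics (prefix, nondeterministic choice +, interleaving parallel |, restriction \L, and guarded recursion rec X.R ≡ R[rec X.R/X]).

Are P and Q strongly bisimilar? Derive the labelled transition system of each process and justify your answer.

bisimilar

Reachable graph of P (3 states):
  s0 = (a.a.b.b.0)\{b} ⊢ --a--▸ s1
  s1 = (a.b.b.0)\{b} ⊢ --a--▸ s2
  s2 = (b.b.0)\{b} ⊢ deadlocked
Reachable graph of Q (3 states):
  t0 = (a.a.b.(b.0 + 0))\{b} ⊢ --a--▸ t1
  t1 = (a.b.(b.0 + 0))\{b} ⊢ --a--▸ t2
  t2 = (b.(b.0 + 0))\{b} ⊢ deadlocked
Bisimilarity quotient blocks:
  B0 = {s0, t0}
  B1 = {s1, t1}
  B2 = {s2, t2}
s0 ∈ B0, t0 ∈ B0 → same block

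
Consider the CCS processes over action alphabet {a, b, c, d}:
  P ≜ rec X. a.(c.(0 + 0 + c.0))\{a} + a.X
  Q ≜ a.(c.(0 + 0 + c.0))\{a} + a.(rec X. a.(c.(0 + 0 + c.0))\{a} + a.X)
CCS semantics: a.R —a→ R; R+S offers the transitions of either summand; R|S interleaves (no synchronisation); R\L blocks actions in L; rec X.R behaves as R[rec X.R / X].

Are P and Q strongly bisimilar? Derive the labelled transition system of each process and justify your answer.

P's transition system — 4 states:
  m0 = rec X. a.(c.(0 + 0 + c.0))\{a} + a.X | -a-> m0, -a-> m1
  m1 = (c.(0 + 0 + c.0))\{a} | -c-> m2
  m2 = (0 + 0 + c.0)\{a} | -c-> m3
  m3 = 0\{a} | stopped
Q's transition system — 5 states:
  n0 = a.(c.(0 + 0 + c.0))\{a} + a.(rec X. a.(c.(0 + 0 + c.0))\{a} + a.X) | -a-> n1, -a-> n2
  n1 = (c.(0 + 0 + c.0))\{a} | -c-> n3
  n2 = rec X. a.(c.(0 + 0 + c.0))\{a} + a.X | -a-> n1, -a-> n2
  n3 = (0 + 0 + c.0)\{a} | -c-> n4
  n4 = 0\{a} | stopped
Partition-refinement fixed point:
  B0 = {m0, n0, n2}
  B1 = {m1, n1}
  B2 = {m2, n3}
  B3 = {m3, n4}
m0 ∈ B0, n0 ∈ B0 → same block

P ~ Q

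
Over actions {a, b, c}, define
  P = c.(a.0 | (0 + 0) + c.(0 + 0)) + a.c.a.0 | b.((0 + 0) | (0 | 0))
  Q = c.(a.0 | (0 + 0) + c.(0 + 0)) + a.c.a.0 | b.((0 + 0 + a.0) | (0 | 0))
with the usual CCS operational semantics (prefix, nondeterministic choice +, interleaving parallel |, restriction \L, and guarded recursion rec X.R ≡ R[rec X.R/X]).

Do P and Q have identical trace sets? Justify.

NO — witness ⟨aba⟩

Reachable graph of P (11 states):
  s0 = c.(a.0 | (0 + 0) + c.(0 + 0)) + a.c.a.0 | b.((0 + 0) | (0 | 0)) → --a--▸ s1, --b--▸ s2, --c--▸ s3
  s1 = c.a.0 | b.((0 + 0) | (0 | 0)) → --b--▸ s4, --c--▸ s5
  s2 = a.c.a.0 | ((0 + 0) | (0 | 0)) → --a--▸ s4
  s3 = a.0 | (0 + 0) + c.(0 + 0) → --a--▸ s6, --c--▸ s7
  s4 = c.a.0 | ((0 + 0) | (0 | 0)) → --c--▸ s8
  s5 = a.0 | b.((0 + 0) | (0 | 0)) → --a--▸ s9, --b--▸ s8
  s6 = 0 | (0 + 0) → (no moves)
  s7 = 0 + 0 → (no moves)
  s8 = a.0 | ((0 + 0) | (0 | 0)) → --a--▸ s10
  s9 = 0 | b.((0 + 0) | (0 | 0)) → --b--▸ s10
  s10 = 0 | ((0 + 0) | (0 | 0)) → (no moves)
Reachable graph of Q (15 states):
  t0 = c.(a.0 | (0 + 0) + c.(0 + 0)) + a.c.a.0 | b.((0 + 0 + a.0) | (0 | 0)) → --a--▸ t1, --b--▸ t2, --c--▸ t3
  t1 = c.a.0 | b.((0 + 0 + a.0) | (0 | 0)) → --b--▸ t4, --c--▸ t5
  t2 = a.c.a.0 | ((0 + 0 + a.0) | (0 | 0)) → --a--▸ t4, --a--▸ t6
  t3 = a.0 | (0 + 0) + c.(0 + 0) → --a--▸ t7, --c--▸ t8
  t4 = c.a.0 | ((0 + 0 + a.0) | (0 | 0)) → --a--▸ t9, --c--▸ t10
  t5 = a.0 | b.((0 + 0 + a.0) | (0 | 0)) → --a--▸ t11, --b--▸ t10
  t6 = a.c.a.0 | (0 | (0 | 0)) → --a--▸ t9
  t7 = 0 | (0 + 0) → (no moves)
  t8 = 0 + 0 → (no moves)
  t9 = c.a.0 | (0 | (0 | 0)) → --c--▸ t12
  t10 = a.0 | ((0 + 0 + a.0) | (0 | 0)) → --a--▸ t12, --a--▸ t13
  t11 = 0 | b.((0 + 0 + a.0) | (0 | 0)) → --b--▸ t13
  t12 = a.0 | (0 | (0 | 0)) → --a--▸ t14
  t13 = 0 | ((0 + 0 + a.0) | (0 | 0)) → --a--▸ t14
  t14 = 0 | (0 | (0 | 0)) → (no moves)
Trace ⟨aba⟩ through Q, begin at {t0}:
  [1] a ⇒ {t1}
  [2] b ⇒ {t4}
  [3] a ⇒ {t9}
  — Q admits the full trace.
Trace ⟨aba⟩ through P, begin at {s0}:
  [1] a ⇒ {s1}
  [2] b ⇒ {s4}
  [3] a ⇒ no successor for P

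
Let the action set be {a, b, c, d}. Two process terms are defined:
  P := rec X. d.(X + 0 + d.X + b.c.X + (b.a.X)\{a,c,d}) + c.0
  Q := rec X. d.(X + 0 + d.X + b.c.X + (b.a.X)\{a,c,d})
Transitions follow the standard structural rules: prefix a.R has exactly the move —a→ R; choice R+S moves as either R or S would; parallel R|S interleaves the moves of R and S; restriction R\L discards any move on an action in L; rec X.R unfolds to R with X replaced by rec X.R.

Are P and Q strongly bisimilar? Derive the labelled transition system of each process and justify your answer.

NO

LTS(P): 5 reachable states
  m0 = rec X. d.(X + 0 + d.X + b.c.X + (b.a.X)\{a,c,d}) + c.0 has moves -c-> m1, -d-> m2
  m1 = 0 has moves ∅
  m2 = (rec X. d.(X + 0 + d.X + b.c.X + (b.a.X)\{a,c,d}) + c.0) + 0 + d.(rec X. d.(X + 0 + d.X + b.c.X + (b.a.X)\{a,c,d}) + c.0) + b.c.(rec X. d.(X + 0 + d.X + b.c.X + (b.a.X)\{a,c,d}) + c.0) + (b.a.(rec X. d.(X + 0 + d.X + b.c.X + (b.a.X)\{a,c,d}) + c.0))\{a,c,d} has moves -b-> m3, -b-> m4, -c-> m1, -d-> m0, -d-> m2
  m3 = (a.(rec X. d.(X + 0 + d.X + b.c.X + (b.a.X)\{a,c,d}) + c.0))\{a,c,d} has moves ∅
  m4 = c.(rec X. d.(X + 0 + d.X + b.c.X + (b.a.X)\{a,c,d}) + c.0) has moves -c-> m0
LTS(Q): 4 reachable states
  n0 = rec X. d.(X + 0 + d.X + b.c.X + (b.a.X)\{a,c,d}) has moves -d-> n1
  n1 = (rec X. d.(X + 0 + d.X + b.c.X + (b.a.X)\{a,c,d})) + 0 + d.(rec X. d.(X + 0 + d.X + b.c.X + (b.a.X)\{a,c,d})) + b.c.(rec X. d.(X + 0 + d.X + b.c.X + (b.a.X)\{a,c,d})) + (b.a.(rec X. d.(X + 0 + d.X + b.c.X + (b.a.X)\{a,c,d})))\{a,c,d} has moves -b-> n2, -b-> n3, -d-> n0, -d-> n1
  n2 = (a.(rec X. d.(X + 0 + d.X + b.c.X + (b.a.X)\{a,c,d})))\{a,c,d} has moves ∅
  n3 = c.(rec X. d.(X + 0 + d.X + b.c.X + (b.a.X)\{a,c,d})) has moves -c-> n0
Bisimilarity quotient blocks:
  B0 = {m0}
  B1 = {m2}
  B2 = {m4}
  B3 = {m1, m3, n2}
  B4 = {n0}
  B5 = {n1}
  B6 = {n3}
m0 ∈ B0, n0 ∈ B4 → different blocks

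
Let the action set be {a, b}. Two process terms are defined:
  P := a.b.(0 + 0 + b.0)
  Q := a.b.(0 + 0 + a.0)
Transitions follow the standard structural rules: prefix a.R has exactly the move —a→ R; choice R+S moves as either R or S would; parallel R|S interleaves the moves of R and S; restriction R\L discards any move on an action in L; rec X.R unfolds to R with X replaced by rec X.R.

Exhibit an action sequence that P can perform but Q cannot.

abb

LTS(P): 4 reachable states
  s0 = a.b.(0 + 0 + b.0) has moves =a=> s1
  s1 = b.(0 + 0 + b.0) has moves =b=> s2
  s2 = 0 + 0 + b.0 has moves =b=> s3
  s3 = 0 has moves stopped
LTS(Q): 4 reachable states
  t0 = a.b.(0 + 0 + a.0) has moves =a=> t1
  t1 = b.(0 + 0 + a.0) has moves =b=> t2
  t2 = 0 + 0 + a.0 has moves =a=> t3
  t3 = 0 has moves stopped
Run σ = ⟨abb⟩ on P: start {s0}
  [1] a ⇒ {s1}
  [2] b ⇒ {s2}
  [3] b ⇒ {s3}
  — P admits the full trace.
Run σ = ⟨abb⟩ on Q: start {t0}
  [1] a ⇒ {t1}
  [2] b ⇒ {t2}
  [3] b ⇒ ∅  — Q cannot continue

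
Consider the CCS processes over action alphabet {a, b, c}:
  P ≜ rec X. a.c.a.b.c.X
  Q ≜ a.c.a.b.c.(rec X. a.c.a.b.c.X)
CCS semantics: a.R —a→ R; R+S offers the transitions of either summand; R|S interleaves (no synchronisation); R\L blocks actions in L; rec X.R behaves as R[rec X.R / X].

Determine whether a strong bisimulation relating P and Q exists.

LTS(P): 5 reachable states
  u0 = rec X. a.c.a.b.c.X has moves =a=> u1
  u1 = c.a.b.c.(rec X. a.c.a.b.c.X) has moves =c=> u2
  u2 = a.b.c.(rec X. a.c.a.b.c.X) has moves =a=> u3
  u3 = b.c.(rec X. a.c.a.b.c.X) has moves =b=> u4
  u4 = c.(rec X. a.c.a.b.c.X) has moves =c=> u0
LTS(Q): 6 reachable states
  v0 = a.c.a.b.c.(rec X. a.c.a.b.c.X) has moves =a=> v1
  v1 = c.a.b.c.(rec X. a.c.a.b.c.X) has moves =c=> v2
  v2 = a.b.c.(rec X. a.c.a.b.c.X) has moves =a=> v3
  v3 = b.c.(rec X. a.c.a.b.c.X) has moves =b=> v4
  v4 = c.(rec X. a.c.a.b.c.X) has moves =c=> v5
  v5 = rec X. a.c.a.b.c.X has moves =a=> v1
Bisimilarity quotient blocks:
  B0 = {u0, v0, v5}
  B1 = {u1, v1}
  B2 = {u2, v2}
  B3 = {u3, v3}
  B4 = {u4, v4}
u0 ∈ B0, v0 ∈ B0 → same block

bisimilar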